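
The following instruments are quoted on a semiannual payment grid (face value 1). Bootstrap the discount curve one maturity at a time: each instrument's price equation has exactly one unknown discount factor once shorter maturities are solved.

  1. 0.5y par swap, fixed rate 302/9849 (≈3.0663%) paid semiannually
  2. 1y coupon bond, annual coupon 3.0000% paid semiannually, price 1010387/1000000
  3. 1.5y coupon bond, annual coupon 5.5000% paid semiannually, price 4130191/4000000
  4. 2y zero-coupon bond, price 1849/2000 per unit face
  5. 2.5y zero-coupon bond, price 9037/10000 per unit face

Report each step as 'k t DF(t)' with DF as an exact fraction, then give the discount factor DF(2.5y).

1 1/2 9849/10000
2 1 9809/10000
3 3/2 9523/10000
4 2 1849/2000
5 5/2 9037/10000
DF(2.5y) = 9037/10000 ≈ 0.903700

step 1 [0.5y] swap r/2=151/9849: DF=(1 − 151/9849·(0))/(1+151/9849) = 9849/10000 ≈ 0.984900
step 2 [1y] bond c/2=3/200: DF=(1010387/1000000 − 3/200·(0.984900))/(1+3/200) = 9809/10000 ≈ 0.980900
step 3 [1.5y] bond c/2=11/400: DF=(4130191/4000000 − 11/400·(0.984900+0.980900))/(1+11/400) = 9523/10000 ≈ 0.952300
step 4 [2y] zero: DF = P = 1849/2000 ≈ 0.924500
step 5 [2.5y] zero: DF = P = 9037/10000 ≈ 0.903700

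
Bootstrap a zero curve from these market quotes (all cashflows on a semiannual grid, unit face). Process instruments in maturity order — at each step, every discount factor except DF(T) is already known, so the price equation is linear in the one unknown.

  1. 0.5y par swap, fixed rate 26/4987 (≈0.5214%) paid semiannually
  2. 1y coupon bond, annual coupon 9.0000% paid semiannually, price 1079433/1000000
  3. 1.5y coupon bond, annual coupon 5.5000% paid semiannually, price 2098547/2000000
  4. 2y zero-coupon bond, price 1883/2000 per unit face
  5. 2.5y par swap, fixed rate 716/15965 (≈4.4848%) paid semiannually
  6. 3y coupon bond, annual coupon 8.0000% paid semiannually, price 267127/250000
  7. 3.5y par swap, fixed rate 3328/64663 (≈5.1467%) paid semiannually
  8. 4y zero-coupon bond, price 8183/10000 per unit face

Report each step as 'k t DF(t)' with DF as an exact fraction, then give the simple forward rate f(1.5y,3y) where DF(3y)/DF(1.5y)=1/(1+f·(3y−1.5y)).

1 1/2 4987/5000
2 1 99/100
3 3/2 121/125
4 2 1883/2000
5 5/2 4463/5000
6 3 527/625
7 7/2 521/625
8 4 8183/10000
f(1.5y,3y) = ((121/125)/(527/625) − 1)/(3/2) = 52/527 ≈ 9.8672%

step 1 [0.5y] swap r/2=13/4987: DF=(1 − 13/4987·(0))/(1+13/4987) = 4987/5000 ≈ 0.997400
step 2 [1y] bond c/2=9/200: DF=(1079433/1000000 − 9/200·(0.997400))/(1+9/200) = 99/100 ≈ 0.990000
step 3 [1.5y] bond c/2=11/400: DF=(2098547/2000000 − 11/400·(0.997400+0.990000))/(1+11/400) = 121/125 ≈ 0.968000
step 4 [2y] zero: DF = P = 1883/2000 ≈ 0.941500
step 5 [2.5y] swap r/2=358/15965: DF=(1 − 358/15965·(0.997400+0.990000+0.968000+0.941500))/(1+358/15965) = 4463/5000 ≈ 0.892600
step 6 [3y] bond c/2=1/25: DF=(267127/250000 − 1/25·(0.997400+0.990000+0.968000+0.941500+0.892600))/(1+1/25) = 527/625 ≈ 0.843200
step 7 [3.5y] swap r/2=1664/64663: DF=(1 − 1664/64663·(0.997400+0.990000+0.968000+0.941500+0.892600+0.843200))/(1+1664/64663) = 521/625 ≈ 0.833600
step 8 [4y] zero: DF = P = 8183/10000 ≈ 0.818300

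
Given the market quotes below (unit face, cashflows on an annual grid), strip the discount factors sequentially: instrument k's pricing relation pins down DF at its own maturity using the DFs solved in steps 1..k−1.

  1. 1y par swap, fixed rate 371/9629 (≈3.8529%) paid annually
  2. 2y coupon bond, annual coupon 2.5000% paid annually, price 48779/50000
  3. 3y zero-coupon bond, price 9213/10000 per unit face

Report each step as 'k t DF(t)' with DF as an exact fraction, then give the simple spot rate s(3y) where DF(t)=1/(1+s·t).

1 1 9629/10000
2 2 9283/10000
3 3 9213/10000
s(3y) = (1/(9213/10000) − 1)/(3) = 787/27639 ≈ 2.8474%

step 1 [1y] swap r/1=371/9629: DF=(1 − 371/9629·(0))/(1+371/9629) = 9629/10000 ≈ 0.962900
step 2 [2y] bond c/1=1/40: DF=(48779/50000 − 1/40·(0.962900))/(1+1/40) = 9283/10000 ≈ 0.928300
step 3 [3y] zero: DF = P = 9213/10000 ≈ 0.921300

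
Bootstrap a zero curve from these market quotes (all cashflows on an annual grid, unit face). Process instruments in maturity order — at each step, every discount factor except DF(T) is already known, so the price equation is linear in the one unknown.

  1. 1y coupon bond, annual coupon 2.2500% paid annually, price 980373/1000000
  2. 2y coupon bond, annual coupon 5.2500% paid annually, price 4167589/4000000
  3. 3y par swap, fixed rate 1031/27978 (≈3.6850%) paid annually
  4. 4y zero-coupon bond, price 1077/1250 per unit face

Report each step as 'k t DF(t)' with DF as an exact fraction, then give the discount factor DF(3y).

1 1 2397/2500
2 2 9421/10000
3 3 8969/10000
4 4 1077/1250
DF(3y) = 8969/10000 ≈ 0.896900

step 1 [1y] bond c/1=9/400: DF=(980373/1000000 − 9/400·(0))/(1+9/400) = 2397/2500 ≈ 0.958800
step 2 [2y] bond c/1=21/400: DF=(4167589/4000000 − 21/400·(0.958800))/(1+21/400) = 9421/10000 ≈ 0.942100
step 3 [3y] swap r/1=1031/27978: DF=(1 − 1031/27978·(0.958800+0.942100))/(1+1031/27978) = 8969/10000 ≈ 0.896900
step 4 [4y] zero: DF = P = 1077/1250 ≈ 0.861600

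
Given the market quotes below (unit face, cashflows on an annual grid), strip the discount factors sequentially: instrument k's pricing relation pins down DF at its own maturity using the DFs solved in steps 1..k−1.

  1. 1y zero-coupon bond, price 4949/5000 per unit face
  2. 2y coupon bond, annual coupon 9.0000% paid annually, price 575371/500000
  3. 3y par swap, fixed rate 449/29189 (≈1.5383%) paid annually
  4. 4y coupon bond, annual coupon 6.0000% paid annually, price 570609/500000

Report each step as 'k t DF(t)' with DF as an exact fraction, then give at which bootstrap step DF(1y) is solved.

1 1 4949/5000
2 2 487/500
3 3 9551/10000
4 4 4557/5000
DF(1y) is solved at step 1

step 1 [1y] zero: DF = P = 4949/5000 ≈ 0.989800
step 2 [2y] bond c/1=9/100: DF=(575371/500000 − 9/100·(0.989800))/(1+9/100) = 487/500 ≈ 0.974000
step 3 [3y] swap r/1=449/29189: DF=(1 − 449/29189·(0.989800+0.974000))/(1+449/29189) = 9551/10000 ≈ 0.955100
step 4 [4y] bond c/1=3/50: DF=(570609/500000 − 3/50·(0.989800+0.974000+0.955100))/(1+3/50) = 4557/5000 ≈ 0.911400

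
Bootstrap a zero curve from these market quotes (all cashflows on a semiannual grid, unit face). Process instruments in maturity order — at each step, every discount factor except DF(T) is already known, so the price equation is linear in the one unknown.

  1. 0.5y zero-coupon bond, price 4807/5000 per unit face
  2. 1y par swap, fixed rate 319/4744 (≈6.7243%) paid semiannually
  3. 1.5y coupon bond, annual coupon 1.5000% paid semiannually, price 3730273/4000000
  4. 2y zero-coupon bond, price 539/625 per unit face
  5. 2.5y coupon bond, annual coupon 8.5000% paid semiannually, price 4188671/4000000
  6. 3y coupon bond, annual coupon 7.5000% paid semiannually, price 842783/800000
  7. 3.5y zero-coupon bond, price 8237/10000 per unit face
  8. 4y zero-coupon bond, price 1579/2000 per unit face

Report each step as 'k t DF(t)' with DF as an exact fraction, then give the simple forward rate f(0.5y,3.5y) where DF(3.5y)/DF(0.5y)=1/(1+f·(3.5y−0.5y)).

step 1 [0.5y] zero: DF = P = 4807/5000 ≈ 0.961400
step 2 [1y] swap r/2=319/9488: DF=(1 − 319/9488·(0.961400))/(1+319/9488) = 4681/5000 ≈ 0.936200
step 3 [1.5y] bond c/2=3/400: DF=(3730273/4000000 − 3/400·(0.961400+0.936200))/(1+3/400) = 1823/2000 ≈ 0.911500
step 4 [2y] zero: DF = P = 539/625 ≈ 0.862400
step 5 [2.5y] bond c/2=17/400: DF=(4188671/4000000 − 17/400·(0.961400+0.936200+0.911500+0.862400))/(1+17/400) = 2137/2500 ≈ 0.854800
step 6 [3y] bond c/2=3/80: DF=(842783/800000 − 3/80·(0.961400+0.936200+0.911500+0.862400+0.854800))/(1+3/80) = 4259/5000 ≈ 0.851800
step 7 [3.5y] zero: DF = P = 8237/10000 ≈ 0.823700
step 8 [4y] zero: DF = P = 1579/2000 ≈ 0.789500

1 1/2 4807/5000
2 1 4681/5000
3 3/2 1823/2000
4 2 539/625
5 5/2 2137/2500
6 3 4259/5000
7 7/2 8237/10000
8 4 1579/2000
f(0.5y,3.5y) = ((4807/5000)/(8237/10000) − 1)/(3) = 459/8237 ≈ 5.5724%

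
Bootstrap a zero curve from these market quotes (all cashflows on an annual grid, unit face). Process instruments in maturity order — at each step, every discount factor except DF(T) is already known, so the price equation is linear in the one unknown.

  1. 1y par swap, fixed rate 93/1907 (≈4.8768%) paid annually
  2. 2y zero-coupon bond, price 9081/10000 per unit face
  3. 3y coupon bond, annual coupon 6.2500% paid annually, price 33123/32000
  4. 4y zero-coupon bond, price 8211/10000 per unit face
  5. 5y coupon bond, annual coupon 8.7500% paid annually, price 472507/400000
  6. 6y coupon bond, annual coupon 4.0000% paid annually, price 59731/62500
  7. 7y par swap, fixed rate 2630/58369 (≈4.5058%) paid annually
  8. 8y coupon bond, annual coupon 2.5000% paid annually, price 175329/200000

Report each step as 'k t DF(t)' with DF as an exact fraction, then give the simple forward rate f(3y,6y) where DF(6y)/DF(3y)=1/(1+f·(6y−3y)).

1 1 1907/2000
2 2 9081/10000
3 3 8647/10000
4 4 8211/10000
5 5 1001/1250
6 6 7517/10000
7 7 737/1000
8 8 7129/10000
f(3y,6y) = ((8647/10000)/(7517/10000) − 1)/(3) = 1130/22551 ≈ 5.0109%

step 1 [1y] swap r/1=93/1907: DF=(1 − 93/1907·(0))/(1+93/1907) = 1907/2000 ≈ 0.953500
step 2 [2y] zero: DF = P = 9081/10000 ≈ 0.908100
step 3 [3y] bond c/1=1/16: DF=(33123/32000 − 1/16·(0.953500+0.908100))/(1+1/16) = 8647/10000 ≈ 0.864700
step 4 [4y] zero: DF = P = 8211/10000 ≈ 0.821100
step 5 [5y] bond c/1=7/80: DF=(472507/400000 − 7/80·(0.953500+0.908100+0.864700+0.821100))/(1+7/80) = 1001/1250 ≈ 0.800800
step 6 [6y] bond c/1=1/25: DF=(59731/62500 − 1/25·(0.953500+0.908100+0.864700+0.821100+0.800800))/(1+1/25) = 7517/10000 ≈ 0.751700
step 7 [7y] swap r/1=2630/58369: DF=(1 − 2630/58369·(0.953500+0.908100+0.864700+0.821100+0.800800+0.751700))/(1+2630/58369) = 737/1000 ≈ 0.737000
step 8 [8y] bond c/1=1/40: DF=(175329/200000 − 1/40·(0.953500+0.908100+0.864700+0.821100+0.800800+0.751700+0.737000))/(1+1/40) = 7129/10000 ≈ 0.712900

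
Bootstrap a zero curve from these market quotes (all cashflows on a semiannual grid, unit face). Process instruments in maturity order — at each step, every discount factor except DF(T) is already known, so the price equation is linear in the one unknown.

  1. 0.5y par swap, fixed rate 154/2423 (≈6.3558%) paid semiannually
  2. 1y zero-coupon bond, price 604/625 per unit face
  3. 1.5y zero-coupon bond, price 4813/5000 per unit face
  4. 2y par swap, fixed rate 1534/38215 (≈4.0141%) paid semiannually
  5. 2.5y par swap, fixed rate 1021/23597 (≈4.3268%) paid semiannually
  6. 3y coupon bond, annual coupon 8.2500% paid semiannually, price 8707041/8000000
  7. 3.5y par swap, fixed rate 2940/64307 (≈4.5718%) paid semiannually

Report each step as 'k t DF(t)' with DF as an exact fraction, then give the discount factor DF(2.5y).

step 1 [0.5y] swap r/2=77/2423: DF=(1 − 77/2423·(0))/(1+77/2423) = 2423/2500 ≈ 0.969200
step 2 [1y] zero: DF = P = 604/625 ≈ 0.966400
step 3 [1.5y] zero: DF = P = 4813/5000 ≈ 0.962600
step 4 [2y] swap r/2=767/38215: DF=(1 − 767/38215·(0.969200+0.966400+0.962600))/(1+767/38215) = 9233/10000 ≈ 0.923300
step 5 [2.5y] swap r/2=1021/47194: DF=(1 − 1021/47194·(0.969200+0.966400+0.962600+0.923300))/(1+1021/47194) = 8979/10000 ≈ 0.897900
step 6 [3y] bond c/2=33/800: DF=(8707041/8000000 − 33/800·(0.969200+0.966400+0.962600+0.923300+0.897900))/(1+33/800) = 8583/10000 ≈ 0.858300
step 7 [3.5y] swap r/2=1470/64307: DF=(1 − 1470/64307·(0.969200+0.966400+0.962600+0.923300+0.897900+0.858300))/(1+1470/64307) = 853/1000 ≈ 0.853000

1 1/2 2423/2500
2 1 604/625
3 3/2 4813/5000
4 2 9233/10000
5 5/2 8979/10000
6 3 8583/10000
7 7/2 853/1000
DF(2.5y) = 8979/10000 ≈ 0.897900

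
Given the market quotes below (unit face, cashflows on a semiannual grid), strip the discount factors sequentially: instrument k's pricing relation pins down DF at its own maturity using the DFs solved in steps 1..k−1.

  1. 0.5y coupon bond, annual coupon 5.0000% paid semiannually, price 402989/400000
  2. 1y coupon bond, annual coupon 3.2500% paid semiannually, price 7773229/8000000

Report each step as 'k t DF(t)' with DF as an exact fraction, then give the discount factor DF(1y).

step 1 [0.5y] bond c/2=1/40: DF=(402989/400000 − 1/40·(0))/(1+1/40) = 9829/10000 ≈ 0.982900
step 2 [1y] bond c/2=13/800: DF=(7773229/8000000 − 13/800·(0.982900))/(1+13/800) = 2351/2500 ≈ 0.940400

1 1/2 9829/10000
2 1 2351/2500
DF(1y) = 2351/2500 ≈ 0.940400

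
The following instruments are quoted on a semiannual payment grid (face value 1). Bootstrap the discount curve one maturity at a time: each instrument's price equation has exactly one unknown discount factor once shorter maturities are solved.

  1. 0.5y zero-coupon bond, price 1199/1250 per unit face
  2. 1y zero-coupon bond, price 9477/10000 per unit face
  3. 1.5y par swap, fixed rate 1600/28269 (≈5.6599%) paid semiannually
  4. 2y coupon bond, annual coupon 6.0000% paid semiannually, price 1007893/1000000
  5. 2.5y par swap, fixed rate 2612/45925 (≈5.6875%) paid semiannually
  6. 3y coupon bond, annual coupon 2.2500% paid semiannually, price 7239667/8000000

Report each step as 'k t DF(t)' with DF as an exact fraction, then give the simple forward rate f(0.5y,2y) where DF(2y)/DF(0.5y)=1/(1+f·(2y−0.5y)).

1 1/2 1199/1250
2 1 9477/10000
3 3/2 23/25
4 2 4481/5000
5 5/2 4347/5000
6 3 4219/5000
f(0.5y,2y) = ((1199/1250)/(4481/5000) − 1)/(3/2) = 210/4481 ≈ 4.6865%

step 1 [0.5y] zero: DF = P = 1199/1250 ≈ 0.959200
step 2 [1y] zero: DF = P = 9477/10000 ≈ 0.947700
step 3 [1.5y] swap r/2=800/28269: DF=(1 − 800/28269·(0.959200+0.947700))/(1+800/28269) = 23/25 ≈ 0.920000
step 4 [2y] bond c/2=3/100: DF=(1007893/1000000 − 3/100·(0.959200+0.947700+0.920000))/(1+3/100) = 4481/5000 ≈ 0.896200
step 5 [2.5y] swap r/2=1306/45925: DF=(1 − 1306/45925·(0.959200+0.947700+0.920000+0.896200))/(1+1306/45925) = 4347/5000 ≈ 0.869400
step 6 [3y] bond c/2=9/800: DF=(7239667/8000000 − 9/800·(0.959200+0.947700+0.920000+0.896200+0.869400))/(1+9/800) = 4219/5000 ≈ 0.843800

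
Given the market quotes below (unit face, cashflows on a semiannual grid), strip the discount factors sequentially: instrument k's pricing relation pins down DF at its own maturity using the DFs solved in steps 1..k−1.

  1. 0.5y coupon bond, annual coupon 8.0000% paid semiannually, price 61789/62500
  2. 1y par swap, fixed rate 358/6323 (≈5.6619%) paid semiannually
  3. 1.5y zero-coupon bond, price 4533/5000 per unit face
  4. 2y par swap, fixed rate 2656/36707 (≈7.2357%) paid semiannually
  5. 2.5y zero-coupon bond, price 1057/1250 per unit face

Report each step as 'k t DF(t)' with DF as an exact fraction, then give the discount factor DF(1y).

step 1 [0.5y] bond c/2=1/25: DF=(61789/62500 − 1/25·(0))/(1+1/25) = 4753/5000 ≈ 0.950600
step 2 [1y] swap r/2=179/6323: DF=(1 − 179/6323·(0.950600))/(1+179/6323) = 9463/10000 ≈ 0.946300
step 3 [1.5y] zero: DF = P = 4533/5000 ≈ 0.906600
step 4 [2y] swap r/2=1328/36707: DF=(1 − 1328/36707·(0.950600+0.946300+0.906600))/(1+1328/36707) = 542/625 ≈ 0.867200
step 5 [2.5y] zero: DF = P = 1057/1250 ≈ 0.845600

1 1/2 4753/5000
2 1 9463/10000
3 3/2 4533/5000
4 2 542/625
5 5/2 1057/1250
DF(1y) = 9463/10000 ≈ 0.946300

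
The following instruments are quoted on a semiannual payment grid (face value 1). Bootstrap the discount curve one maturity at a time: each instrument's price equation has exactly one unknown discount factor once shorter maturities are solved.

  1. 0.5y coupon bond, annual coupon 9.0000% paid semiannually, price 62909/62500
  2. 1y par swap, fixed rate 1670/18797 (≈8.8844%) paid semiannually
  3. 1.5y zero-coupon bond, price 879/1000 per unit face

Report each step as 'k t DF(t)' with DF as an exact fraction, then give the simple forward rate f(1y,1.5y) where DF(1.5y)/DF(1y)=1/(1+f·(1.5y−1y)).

1 1/2 602/625
2 1 1833/2000
3 3/2 879/1000
f(1y,1.5y) = ((1833/2000)/(879/1000) − 1)/(1/2) = 25/293 ≈ 8.5324%

step 1 [0.5y] bond c/2=9/200: DF=(62909/62500 − 9/200·(0))/(1+9/200) = 602/625 ≈ 0.963200
step 2 [1y] swap r/2=835/18797: DF=(1 − 835/18797·(0.963200))/(1+835/18797) = 1833/2000 ≈ 0.916500
step 3 [1.5y] zero: DF = P = 879/1000 ≈ 0.879000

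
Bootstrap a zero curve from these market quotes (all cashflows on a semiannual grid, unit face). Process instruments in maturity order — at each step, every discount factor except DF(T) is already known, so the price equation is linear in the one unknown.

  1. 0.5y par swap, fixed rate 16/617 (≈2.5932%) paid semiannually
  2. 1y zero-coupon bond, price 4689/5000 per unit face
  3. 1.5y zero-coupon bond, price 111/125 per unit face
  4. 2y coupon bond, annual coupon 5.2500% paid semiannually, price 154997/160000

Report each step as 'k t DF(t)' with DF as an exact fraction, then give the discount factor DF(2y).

step 1 [0.5y] swap r/2=8/617: DF=(1 − 8/617·(0))/(1+8/617) = 617/625 ≈ 0.987200
step 2 [1y] zero: DF = P = 4689/5000 ≈ 0.937800
step 3 [1.5y] zero: DF = P = 111/125 ≈ 0.888000
step 4 [2y] bond c/2=21/800: DF=(154997/160000 − 21/800·(0.987200+0.937800+0.888000))/(1+21/800) = 109/125 ≈ 0.872000

1 1/2 617/625
2 1 4689/5000
3 3/2 111/125
4 2 109/125
DF(2y) = 109/125 ≈ 0.872000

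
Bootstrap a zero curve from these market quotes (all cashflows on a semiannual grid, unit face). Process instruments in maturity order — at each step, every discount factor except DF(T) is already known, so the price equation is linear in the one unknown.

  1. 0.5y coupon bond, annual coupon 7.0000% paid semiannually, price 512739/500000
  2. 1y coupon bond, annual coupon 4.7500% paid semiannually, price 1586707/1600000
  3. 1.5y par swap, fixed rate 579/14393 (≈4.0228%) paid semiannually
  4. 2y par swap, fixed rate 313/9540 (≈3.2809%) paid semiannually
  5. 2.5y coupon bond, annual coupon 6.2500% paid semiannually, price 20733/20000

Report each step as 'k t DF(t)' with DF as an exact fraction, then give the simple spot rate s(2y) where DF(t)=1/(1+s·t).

1 1/2 2477/2500
2 1 9457/10000
3 3/2 9421/10000
4 2 4687/5000
5 5/2 556/625
s(2y) = (1/(4687/5000) − 1)/(2) = 313/9374 ≈ 3.3390%

step 1 [0.5y] bond c/2=7/200: DF=(512739/500000 − 7/200·(0))/(1+7/200) = 2477/2500 ≈ 0.990800
step 2 [1y] bond c/2=19/800: DF=(1586707/1600000 − 19/800·(0.990800))/(1+19/800) = 9457/10000 ≈ 0.945700
step 3 [1.5y] swap r/2=579/28786: DF=(1 − 579/28786·(0.990800+0.945700))/(1+579/28786) = 9421/10000 ≈ 0.942100
step 4 [2y] swap r/2=313/19080: DF=(1 − 313/19080·(0.990800+0.945700+0.942100))/(1+313/19080) = 4687/5000 ≈ 0.937400
step 5 [2.5y] bond c/2=1/32: DF=(20733/20000 − 1/32·(0.990800+0.945700+0.942100+0.937400))/(1+1/32) = 556/625 ≈ 0.889600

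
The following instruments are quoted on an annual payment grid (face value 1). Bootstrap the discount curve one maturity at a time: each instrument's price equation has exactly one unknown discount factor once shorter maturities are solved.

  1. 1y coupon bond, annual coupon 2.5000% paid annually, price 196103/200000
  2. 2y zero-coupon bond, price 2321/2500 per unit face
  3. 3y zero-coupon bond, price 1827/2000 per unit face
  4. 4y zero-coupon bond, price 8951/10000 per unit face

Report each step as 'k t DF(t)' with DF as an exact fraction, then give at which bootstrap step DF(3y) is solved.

1 1 4783/5000
2 2 2321/2500
3 3 1827/2000
4 4 8951/10000
DF(3y) is solved at step 3

step 1 [1y] bond c/1=1/40: DF=(196103/200000 − 1/40·(0))/(1+1/40) = 4783/5000 ≈ 0.956600
step 2 [2y] zero: DF = P = 2321/2500 ≈ 0.928400
step 3 [3y] zero: DF = P = 1827/2000 ≈ 0.913500
step 4 [4y] zero: DF = P = 8951/10000 ≈ 0.895100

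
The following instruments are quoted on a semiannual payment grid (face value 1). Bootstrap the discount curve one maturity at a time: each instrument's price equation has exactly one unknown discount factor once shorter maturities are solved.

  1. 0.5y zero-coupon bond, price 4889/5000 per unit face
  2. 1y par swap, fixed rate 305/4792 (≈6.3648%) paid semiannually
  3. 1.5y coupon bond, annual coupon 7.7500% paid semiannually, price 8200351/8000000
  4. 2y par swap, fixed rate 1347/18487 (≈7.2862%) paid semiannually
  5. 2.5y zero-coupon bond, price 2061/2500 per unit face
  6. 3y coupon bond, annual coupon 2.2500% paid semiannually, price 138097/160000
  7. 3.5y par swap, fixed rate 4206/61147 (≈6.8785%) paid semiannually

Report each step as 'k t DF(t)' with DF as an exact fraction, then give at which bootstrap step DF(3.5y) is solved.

1 1/2 4889/5000
2 1 939/1000
3 3/2 9153/10000
4 2 8653/10000
5 5/2 2061/2500
6 3 502/625
7 7/2 7897/10000
DF(3.5y) is solved at step 7

step 1 [0.5y] zero: DF = P = 4889/5000 ≈ 0.977800
step 2 [1y] swap r/2=305/9584: DF=(1 − 305/9584·(0.977800))/(1+305/9584) = 939/1000 ≈ 0.939000
step 3 [1.5y] bond c/2=31/800: DF=(8200351/8000000 − 31/800·(0.977800+0.939000))/(1+31/800) = 9153/10000 ≈ 0.915300
step 4 [2y] swap r/2=1347/36974: DF=(1 − 1347/36974·(0.977800+0.939000+0.915300))/(1+1347/36974) = 8653/10000 ≈ 0.865300
step 5 [2.5y] zero: DF = P = 2061/2500 ≈ 0.824400
step 6 [3y] bond c/2=9/800: DF=(138097/160000 − 9/800·(0.977800+0.939000+0.915300+0.865300+0.824400))/(1+9/800) = 502/625 ≈ 0.803200
step 7 [3.5y] swap r/2=2103/61147: DF=(1 − 2103/61147·(0.977800+0.939000+0.915300+0.865300+0.824400+0.803200))/(1+2103/61147) = 7897/10000 ≈ 0.789700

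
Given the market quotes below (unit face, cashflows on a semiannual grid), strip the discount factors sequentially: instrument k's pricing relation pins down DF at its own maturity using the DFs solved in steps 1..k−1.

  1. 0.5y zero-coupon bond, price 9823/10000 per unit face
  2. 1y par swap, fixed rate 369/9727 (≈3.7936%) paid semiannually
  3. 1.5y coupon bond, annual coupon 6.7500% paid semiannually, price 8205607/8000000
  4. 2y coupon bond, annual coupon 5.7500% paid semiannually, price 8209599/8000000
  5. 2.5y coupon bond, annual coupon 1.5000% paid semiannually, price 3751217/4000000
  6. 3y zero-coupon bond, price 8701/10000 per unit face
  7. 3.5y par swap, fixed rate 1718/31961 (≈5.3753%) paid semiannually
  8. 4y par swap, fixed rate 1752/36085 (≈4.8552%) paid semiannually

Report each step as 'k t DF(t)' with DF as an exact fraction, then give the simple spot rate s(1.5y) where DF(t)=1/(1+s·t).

step 1 [0.5y] zero: DF = P = 9823/10000 ≈ 0.982300
step 2 [1y] swap r/2=369/19454: DF=(1 − 369/19454·(0.982300))/(1+369/19454) = 9631/10000 ≈ 0.963100
step 3 [1.5y] bond c/2=27/800: DF=(8205607/8000000 − 27/800·(0.982300+0.963100))/(1+27/800) = 9287/10000 ≈ 0.928700
step 4 [2y] bond c/2=23/800: DF=(8209599/8000000 − 23/800·(0.982300+0.963100+0.928700))/(1+23/800) = 2293/2500 ≈ 0.917200
step 5 [2.5y] bond c/2=3/400: DF=(3751217/4000000 − 3/400·(0.982300+0.963100+0.928700+0.917200))/(1+3/400) = 4513/5000 ≈ 0.902600
step 6 [3y] zero: DF = P = 8701/10000 ≈ 0.870100
step 7 [3.5y] swap r/2=859/31961: DF=(1 − 859/31961·(0.982300+0.963100+0.928700+0.917200+0.902600+0.870100))/(1+859/31961) = 4141/5000 ≈ 0.828200
step 8 [4y] swap r/2=876/36085: DF=(1 − 876/36085·(0.982300+0.963100+0.928700+0.917200+0.902600+0.870100+0.828200))/(1+876/36085) = 1031/1250 ≈ 0.824800

1 1/2 9823/10000
2 1 9631/10000
3 3/2 9287/10000
4 2 2293/2500
5 5/2 4513/5000
6 3 8701/10000
7 7/2 4141/5000
8 4 1031/1250
s(1.5y) = (1/(9287/10000) − 1)/(3/2) = 1426/27861 ≈ 5.1183%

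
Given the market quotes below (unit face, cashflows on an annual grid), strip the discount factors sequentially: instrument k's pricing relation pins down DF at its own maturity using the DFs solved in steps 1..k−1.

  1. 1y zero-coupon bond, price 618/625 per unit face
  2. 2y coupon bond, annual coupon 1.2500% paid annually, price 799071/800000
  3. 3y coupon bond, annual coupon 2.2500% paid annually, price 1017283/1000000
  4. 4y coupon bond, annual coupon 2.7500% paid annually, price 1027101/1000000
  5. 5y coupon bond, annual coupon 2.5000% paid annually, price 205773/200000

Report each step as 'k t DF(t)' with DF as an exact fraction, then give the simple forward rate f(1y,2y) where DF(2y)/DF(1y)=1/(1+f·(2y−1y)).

1 1 618/625
2 2 9743/10000
3 3 9517/10000
4 4 576/625
5 5 4551/5000
f(1y,2y) = ((618/625)/(9743/10000) − 1)/(1) = 145/9743 ≈ 1.4882%

step 1 [1y] zero: DF = P = 618/625 ≈ 0.988800
step 2 [2y] bond c/1=1/80: DF=(799071/800000 − 1/80·(0.988800))/(1+1/80) = 9743/10000 ≈ 0.974300
step 3 [3y] bond c/1=9/400: DF=(1017283/1000000 − 9/400·(0.988800+0.974300))/(1+9/400) = 9517/10000 ≈ 0.951700
step 4 [4y] bond c/1=11/400: DF=(1027101/1000000 − 11/400·(0.988800+0.974300+0.951700))/(1+11/400) = 576/625 ≈ 0.921600
step 5 [5y] bond c/1=1/40: DF=(205773/200000 − 1/40·(0.988800+0.974300+0.951700+0.921600))/(1+1/40) = 4551/5000 ≈ 0.910200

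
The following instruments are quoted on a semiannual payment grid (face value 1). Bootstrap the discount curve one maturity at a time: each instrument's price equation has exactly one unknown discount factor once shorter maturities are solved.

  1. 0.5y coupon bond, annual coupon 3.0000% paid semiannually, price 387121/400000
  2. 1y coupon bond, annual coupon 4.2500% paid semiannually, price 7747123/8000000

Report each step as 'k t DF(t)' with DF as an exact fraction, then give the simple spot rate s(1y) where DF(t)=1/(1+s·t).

step 1 [0.5y] bond c/2=3/200: DF=(387121/400000 − 3/200·(0))/(1+3/200) = 1907/2000 ≈ 0.953500
step 2 [1y] bond c/2=17/800: DF=(7747123/8000000 − 17/800·(0.953500))/(1+17/800) = 2321/2500 ≈ 0.928400

1 1/2 1907/2000
2 1 2321/2500
s(1y) = (1/(2321/2500) − 1)/(1) = 179/2321 ≈ 7.7122%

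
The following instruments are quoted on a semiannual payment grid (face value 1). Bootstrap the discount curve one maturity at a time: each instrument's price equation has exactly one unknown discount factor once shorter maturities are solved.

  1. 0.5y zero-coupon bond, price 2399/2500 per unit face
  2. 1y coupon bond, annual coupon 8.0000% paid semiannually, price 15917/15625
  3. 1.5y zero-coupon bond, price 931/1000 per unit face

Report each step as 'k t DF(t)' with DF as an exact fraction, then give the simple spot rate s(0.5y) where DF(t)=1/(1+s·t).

1 1/2 2399/2500
2 1 4713/5000
3 3/2 931/1000
s(0.5y) = (1/(2399/2500) − 1)/(1/2) = 202/2399 ≈ 8.4202%

step 1 [0.5y] zero: DF = P = 2399/2500 ≈ 0.959600
step 2 [1y] bond c/2=1/25: DF=(15917/15625 − 1/25·(0.959600))/(1+1/25) = 4713/5000 ≈ 0.942600
step 3 [1.5y] zero: DF = P = 931/1000 ≈ 0.931000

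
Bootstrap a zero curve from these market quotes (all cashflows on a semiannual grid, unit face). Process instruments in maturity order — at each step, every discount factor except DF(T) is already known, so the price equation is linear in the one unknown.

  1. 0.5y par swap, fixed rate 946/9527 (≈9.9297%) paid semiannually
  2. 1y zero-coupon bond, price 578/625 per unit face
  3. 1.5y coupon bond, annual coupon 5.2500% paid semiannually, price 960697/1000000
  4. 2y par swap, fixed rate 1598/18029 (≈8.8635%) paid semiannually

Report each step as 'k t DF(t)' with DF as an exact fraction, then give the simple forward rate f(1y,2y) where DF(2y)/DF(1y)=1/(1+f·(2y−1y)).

step 1 [0.5y] swap r/2=473/9527: DF=(1 − 473/9527·(0))/(1+473/9527) = 9527/10000 ≈ 0.952700
step 2 [1y] zero: DF = P = 578/625 ≈ 0.924800
step 3 [1.5y] bond c/2=21/800: DF=(960697/1000000 − 21/800·(0.952700+0.924800))/(1+21/800) = 8881/10000 ≈ 0.888100
step 4 [2y] swap r/2=799/18029: DF=(1 − 799/18029·(0.952700+0.924800+0.888100))/(1+799/18029) = 4201/5000 ≈ 0.840200

1 1/2 9527/10000
2 1 578/625
3 3/2 8881/10000
4 2 4201/5000
f(1y,2y) = ((578/625)/(4201/5000) − 1)/(1) = 423/4201 ≈ 10.0690%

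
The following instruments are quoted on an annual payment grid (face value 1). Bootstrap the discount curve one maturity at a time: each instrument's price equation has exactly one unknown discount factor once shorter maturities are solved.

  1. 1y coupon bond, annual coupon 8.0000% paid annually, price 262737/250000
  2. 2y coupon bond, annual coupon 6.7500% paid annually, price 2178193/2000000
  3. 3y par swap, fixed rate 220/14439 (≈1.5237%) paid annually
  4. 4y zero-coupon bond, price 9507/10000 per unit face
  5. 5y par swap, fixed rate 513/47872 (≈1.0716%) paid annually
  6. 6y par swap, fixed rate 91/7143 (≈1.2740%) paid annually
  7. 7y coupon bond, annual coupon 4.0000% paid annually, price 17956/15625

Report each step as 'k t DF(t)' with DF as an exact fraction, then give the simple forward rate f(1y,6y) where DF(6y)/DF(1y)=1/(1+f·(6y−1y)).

step 1 [1y] bond c/1=2/25: DF=(262737/250000 − 2/25·(0))/(1+2/25) = 9731/10000 ≈ 0.973100
step 2 [2y] bond c/1=27/400: DF=(2178193/2000000 − 27/400·(0.973100))/(1+27/400) = 9587/10000 ≈ 0.958700
step 3 [3y] swap r/1=220/14439: DF=(1 − 220/14439·(0.973100+0.958700))/(1+220/14439) = 239/250 ≈ 0.956000
step 4 [4y] zero: DF = P = 9507/10000 ≈ 0.950700
step 5 [5y] swap r/1=513/47872: DF=(1 − 513/47872·(0.973100+0.958700+0.956000+0.950700))/(1+513/47872) = 9487/10000 ≈ 0.948700
step 6 [6y] swap r/1=91/7143: DF=(1 − 91/7143·(0.973100+0.958700+0.956000+0.950700+0.948700))/(1+91/7143) = 1159/1250 ≈ 0.927200
step 7 [7y] bond c/1=1/25: DF=(17956/15625 − 1/25·(0.973100+0.958700+0.956000+0.950700+0.948700+0.927200))/(1+1/25) = 2213/2500 ≈ 0.885200

1 1 9731/10000
2 2 9587/10000
3 3 239/250
4 4 9507/10000
5 5 9487/10000
6 6 1159/1250
7 7 2213/2500
f(1y,6y) = ((9731/10000)/(1159/1250) − 1)/(5) = 459/46360 ≈ 0.9901%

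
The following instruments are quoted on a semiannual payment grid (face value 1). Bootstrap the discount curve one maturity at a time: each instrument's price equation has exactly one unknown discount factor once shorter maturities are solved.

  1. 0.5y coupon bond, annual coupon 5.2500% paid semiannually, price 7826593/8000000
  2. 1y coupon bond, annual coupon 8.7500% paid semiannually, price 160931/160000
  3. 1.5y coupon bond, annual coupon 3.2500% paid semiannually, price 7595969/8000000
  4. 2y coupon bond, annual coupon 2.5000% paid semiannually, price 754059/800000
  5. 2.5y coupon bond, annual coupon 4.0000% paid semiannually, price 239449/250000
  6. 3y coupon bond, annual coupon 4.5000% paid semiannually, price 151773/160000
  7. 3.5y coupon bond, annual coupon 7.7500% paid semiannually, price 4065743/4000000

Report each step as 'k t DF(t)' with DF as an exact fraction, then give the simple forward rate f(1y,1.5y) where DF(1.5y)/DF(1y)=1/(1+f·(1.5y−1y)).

1 1/2 9533/10000
2 1 9237/10000
3 3/2 9043/10000
4 2 4483/5000
5 5/2 8669/10000
6 3 8277/10000
7 7/2 7781/10000
f(1y,1.5y) = ((9237/10000)/(9043/10000) − 1)/(1/2) = 388/9043 ≈ 4.2906%

step 1 [0.5y] bond c/2=21/800: DF=(7826593/8000000 − 21/800·(0))/(1+21/800) = 9533/10000 ≈ 0.953300
step 2 [1y] bond c/2=7/160: DF=(160931/160000 − 7/160·(0.953300))/(1+7/160) = 9237/10000 ≈ 0.923700
step 3 [1.5y] bond c/2=13/800: DF=(7595969/8000000 − 13/800·(0.953300+0.923700))/(1+13/800) = 9043/10000 ≈ 0.904300
step 4 [2y] bond c/2=1/80: DF=(754059/800000 − 1/80·(0.953300+0.923700+0.904300))/(1+1/80) = 4483/5000 ≈ 0.896600
step 5 [2.5y] bond c/2=1/50: DF=(239449/250000 − 1/50·(0.953300+0.923700+0.904300+0.896600))/(1+1/50) = 8669/10000 ≈ 0.866900
step 6 [3y] bond c/2=9/400: DF=(151773/160000 − 9/400·(0.953300+0.923700+0.904300+0.896600+0.866900))/(1+9/400) = 8277/10000 ≈ 0.827700
step 7 [3.5y] bond c/2=31/800: DF=(4065743/4000000 − 31/800·(0.953300+0.923700+0.904300+0.896600+0.866900+0.827700))/(1+31/800) = 7781/10000 ≈ 0.778100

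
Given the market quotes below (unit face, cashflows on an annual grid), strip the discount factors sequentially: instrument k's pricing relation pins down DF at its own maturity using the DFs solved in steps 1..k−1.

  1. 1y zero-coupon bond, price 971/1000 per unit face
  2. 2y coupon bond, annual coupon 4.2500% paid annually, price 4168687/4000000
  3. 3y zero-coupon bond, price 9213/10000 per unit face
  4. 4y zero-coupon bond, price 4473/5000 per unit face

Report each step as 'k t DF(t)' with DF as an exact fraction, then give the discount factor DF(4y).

1 1 971/1000
2 2 9601/10000
3 3 9213/10000
4 4 4473/5000
DF(4y) = 4473/5000 ≈ 0.894600

step 1 [1y] zero: DF = P = 971/1000 ≈ 0.971000
step 2 [2y] bond c/1=17/400: DF=(4168687/4000000 − 17/400·(0.971000))/(1+17/400) = 9601/10000 ≈ 0.960100
step 3 [3y] zero: DF = P = 9213/10000 ≈ 0.921300
step 4 [4y] zero: DF = P = 4473/5000 ≈ 0.894600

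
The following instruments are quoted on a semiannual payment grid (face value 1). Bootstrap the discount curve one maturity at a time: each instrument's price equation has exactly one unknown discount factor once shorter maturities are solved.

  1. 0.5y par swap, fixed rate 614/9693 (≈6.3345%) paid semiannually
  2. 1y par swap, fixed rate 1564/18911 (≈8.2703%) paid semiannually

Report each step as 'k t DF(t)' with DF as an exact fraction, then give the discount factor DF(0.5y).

step 1 [0.5y] swap r/2=307/9693: DF=(1 − 307/9693·(0))/(1+307/9693) = 9693/10000 ≈ 0.969300
step 2 [1y] swap r/2=782/18911: DF=(1 − 782/18911·(0.969300))/(1+782/18911) = 4609/5000 ≈ 0.921800

1 1/2 9693/10000
2 1 4609/5000
DF(0.5y) = 9693/10000 ≈ 0.969300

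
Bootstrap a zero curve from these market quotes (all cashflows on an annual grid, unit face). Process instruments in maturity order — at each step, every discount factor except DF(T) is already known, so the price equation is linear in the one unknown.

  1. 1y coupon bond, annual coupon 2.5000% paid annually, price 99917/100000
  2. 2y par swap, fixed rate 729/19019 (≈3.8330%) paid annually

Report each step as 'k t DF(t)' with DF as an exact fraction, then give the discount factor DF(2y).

1 1 2437/2500
2 2 9271/10000
DF(2y) = 9271/10000 ≈ 0.927100

step 1 [1y] bond c/1=1/40: DF=(99917/100000 − 1/40·(0))/(1+1/40) = 2437/2500 ≈ 0.974800
step 2 [2y] swap r/1=729/19019: DF=(1 − 729/19019·(0.974800))/(1+729/19019) = 9271/10000 ≈ 0.927100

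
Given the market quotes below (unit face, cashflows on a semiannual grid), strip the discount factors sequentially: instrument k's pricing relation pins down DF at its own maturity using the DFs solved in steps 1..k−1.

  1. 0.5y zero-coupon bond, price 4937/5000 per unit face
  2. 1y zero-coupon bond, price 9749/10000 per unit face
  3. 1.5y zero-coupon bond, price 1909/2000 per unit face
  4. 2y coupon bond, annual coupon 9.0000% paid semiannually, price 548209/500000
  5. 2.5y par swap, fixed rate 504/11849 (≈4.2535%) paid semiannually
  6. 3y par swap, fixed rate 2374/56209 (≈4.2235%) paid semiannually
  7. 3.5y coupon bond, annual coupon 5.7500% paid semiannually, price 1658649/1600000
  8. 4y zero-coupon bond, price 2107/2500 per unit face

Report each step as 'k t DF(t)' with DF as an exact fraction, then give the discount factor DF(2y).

step 1 [0.5y] zero: DF = P = 4937/5000 ≈ 0.987400
step 2 [1y] zero: DF = P = 9749/10000 ≈ 0.974900
step 3 [1.5y] zero: DF = P = 1909/2000 ≈ 0.954500
step 4 [2y] bond c/2=9/200: DF=(548209/500000 − 9/200·(0.987400+0.974900+0.954500))/(1+9/200) = 2309/2500 ≈ 0.923600
step 5 [2.5y] swap r/2=252/11849: DF=(1 − 252/11849·(0.987400+0.974900+0.954500+0.923600))/(1+252/11849) = 562/625 ≈ 0.899200
step 6 [3y] swap r/2=1187/56209: DF=(1 − 1187/56209·(0.987400+0.974900+0.954500+0.923600+0.899200))/(1+1187/56209) = 8813/10000 ≈ 0.881300
step 7 [3.5y] bond c/2=23/800: DF=(1658649/1600000 − 23/800·(0.987400+0.974900+0.954500+0.923600+0.899200+0.881300))/(1+23/800) = 4253/5000 ≈ 0.850600
step 8 [4y] zero: DF = P = 2107/2500 ≈ 0.842800

1 1/2 4937/5000
2 1 9749/10000
3 3/2 1909/2000
4 2 2309/2500
5 5/2 562/625
6 3 8813/10000
7 7/2 4253/5000
8 4 2107/2500
DF(2y) = 2309/2500 ≈ 0.923600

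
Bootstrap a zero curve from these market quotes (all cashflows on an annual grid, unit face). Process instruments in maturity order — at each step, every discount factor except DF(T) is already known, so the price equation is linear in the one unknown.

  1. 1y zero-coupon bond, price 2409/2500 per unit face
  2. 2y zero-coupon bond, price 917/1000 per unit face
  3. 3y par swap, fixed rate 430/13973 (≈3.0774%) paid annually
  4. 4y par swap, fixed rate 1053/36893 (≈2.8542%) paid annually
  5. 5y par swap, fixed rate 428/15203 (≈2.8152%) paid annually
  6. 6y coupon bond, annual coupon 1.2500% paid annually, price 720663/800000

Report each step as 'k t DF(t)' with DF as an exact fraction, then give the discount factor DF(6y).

step 1 [1y] zero: DF = P = 2409/2500 ≈ 0.963600
step 2 [2y] zero: DF = P = 917/1000 ≈ 0.917000
step 3 [3y] swap r/1=430/13973: DF=(1 − 430/13973·(0.963600+0.917000))/(1+430/13973) = 457/500 ≈ 0.914000
step 4 [4y] swap r/1=1053/36893: DF=(1 − 1053/36893·(0.963600+0.917000+0.914000))/(1+1053/36893) = 8947/10000 ≈ 0.894700
step 5 [5y] swap r/1=428/15203: DF=(1 − 428/15203·(0.963600+0.917000+0.914000+0.894700))/(1+428/15203) = 2179/2500 ≈ 0.871600
step 6 [6y] bond c/1=1/80: DF=(720663/800000 − 1/80·(0.963600+0.917000+0.914000+0.894700+0.871600))/(1+1/80) = 4167/5000 ≈ 0.833400

1 1 2409/2500
2 2 917/1000
3 3 457/500
4 4 8947/10000
5 5 2179/2500
6 6 4167/5000
DF(6y) = 4167/5000 ≈ 0.833400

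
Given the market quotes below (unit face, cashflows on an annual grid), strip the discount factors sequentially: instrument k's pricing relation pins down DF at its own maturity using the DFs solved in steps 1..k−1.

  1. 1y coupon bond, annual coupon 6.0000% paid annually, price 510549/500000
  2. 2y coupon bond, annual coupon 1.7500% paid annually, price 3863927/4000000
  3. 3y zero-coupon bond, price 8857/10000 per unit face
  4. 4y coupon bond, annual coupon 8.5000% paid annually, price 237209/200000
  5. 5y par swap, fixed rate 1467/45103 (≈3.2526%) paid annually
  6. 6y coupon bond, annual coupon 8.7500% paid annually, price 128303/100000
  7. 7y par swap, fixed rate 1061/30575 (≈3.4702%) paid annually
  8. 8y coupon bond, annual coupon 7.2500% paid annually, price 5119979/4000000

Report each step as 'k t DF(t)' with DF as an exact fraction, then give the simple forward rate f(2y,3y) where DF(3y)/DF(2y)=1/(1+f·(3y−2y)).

step 1 [1y] bond c/1=3/50: DF=(510549/500000 − 3/50·(0))/(1+3/50) = 9633/10000 ≈ 0.963300
step 2 [2y] bond c/1=7/400: DF=(3863927/4000000 − 7/400·(0.963300))/(1+7/400) = 583/625 ≈ 0.932800
step 3 [3y] zero: DF = P = 8857/10000 ≈ 0.885700
step 4 [4y] bond c/1=17/200: DF=(237209/200000 − 17/200·(0.963300+0.932800+0.885700))/(1+17/200) = 547/625 ≈ 0.875200
step 5 [5y] swap r/1=1467/45103: DF=(1 − 1467/45103·(0.963300+0.932800+0.885700+0.875200))/(1+1467/45103) = 8533/10000 ≈ 0.853300
step 6 [6y] bond c/1=7/80: DF=(128303/100000 − 7/80·(0.963300+0.932800+0.885700+0.875200+0.853300))/(1+7/80) = 8169/10000 ≈ 0.816900
step 7 [7y] swap r/1=1061/30575: DF=(1 − 1061/30575·(0.963300+0.932800+0.885700+0.875200+0.853300+0.816900))/(1+1061/30575) = 3939/5000 ≈ 0.787800
step 8 [8y] bond c/1=29/400: DF=(5119979/4000000 − 29/400·(0.963300+0.932800+0.885700+0.875200+0.853300+0.816900+0.787800))/(1+29/400) = 7801/10000 ≈ 0.780100

1 1 9633/10000
2 2 583/625
3 3 8857/10000
4 4 547/625
5 5 8533/10000
6 6 8169/10000
7 7 3939/5000
8 8 7801/10000
f(2y,3y) = ((583/625)/(8857/10000) − 1)/(1) = 471/8857 ≈ 5.3178%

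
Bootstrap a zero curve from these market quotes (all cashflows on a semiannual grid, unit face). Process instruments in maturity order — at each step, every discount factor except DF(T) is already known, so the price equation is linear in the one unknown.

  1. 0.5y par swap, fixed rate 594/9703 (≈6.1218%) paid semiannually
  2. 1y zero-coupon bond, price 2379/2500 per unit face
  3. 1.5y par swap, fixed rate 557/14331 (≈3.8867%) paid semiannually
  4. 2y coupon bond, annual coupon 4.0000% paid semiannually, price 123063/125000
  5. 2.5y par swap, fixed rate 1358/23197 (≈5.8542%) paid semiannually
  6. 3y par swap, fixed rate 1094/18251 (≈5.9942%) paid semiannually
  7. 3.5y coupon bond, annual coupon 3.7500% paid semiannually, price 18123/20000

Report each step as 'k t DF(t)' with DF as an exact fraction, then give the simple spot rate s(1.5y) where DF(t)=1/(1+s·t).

1 1/2 9703/10000
2 1 2379/2500
3 3/2 9443/10000
4 2 909/1000
5 5/2 4321/5000
6 3 8359/10000
7 7/2 7887/10000
s(1.5y) = (1/(9443/10000) − 1)/(3/2) = 1114/28329 ≈ 3.9324%

step 1 [0.5y] swap r/2=297/9703: DF=(1 − 297/9703·(0))/(1+297/9703) = 9703/10000 ≈ 0.970300
step 2 [1y] zero: DF = P = 2379/2500 ≈ 0.951600
step 3 [1.5y] swap r/2=557/28662: DF=(1 − 557/28662·(0.970300+0.951600))/(1+557/28662) = 9443/10000 ≈ 0.944300
step 4 [2y] bond c/2=1/50: DF=(123063/125000 − 1/50·(0.970300+0.951600+0.944300))/(1+1/50) = 909/1000 ≈ 0.909000
step 5 [2.5y] swap r/2=679/23197: DF=(1 − 679/23197·(0.970300+0.951600+0.944300+0.909000))/(1+679/23197) = 4321/5000 ≈ 0.864200
step 6 [3y] swap r/2=547/18251: DF=(1 − 547/18251·(0.970300+0.951600+0.944300+0.909000+0.864200))/(1+547/18251) = 8359/10000 ≈ 0.835900
step 7 [3.5y] bond c/2=3/160: DF=(18123/20000 − 3/160·(0.970300+0.951600+0.944300+0.909000+0.864200+0.835900))/(1+3/160) = 7887/10000 ≈ 0.788700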